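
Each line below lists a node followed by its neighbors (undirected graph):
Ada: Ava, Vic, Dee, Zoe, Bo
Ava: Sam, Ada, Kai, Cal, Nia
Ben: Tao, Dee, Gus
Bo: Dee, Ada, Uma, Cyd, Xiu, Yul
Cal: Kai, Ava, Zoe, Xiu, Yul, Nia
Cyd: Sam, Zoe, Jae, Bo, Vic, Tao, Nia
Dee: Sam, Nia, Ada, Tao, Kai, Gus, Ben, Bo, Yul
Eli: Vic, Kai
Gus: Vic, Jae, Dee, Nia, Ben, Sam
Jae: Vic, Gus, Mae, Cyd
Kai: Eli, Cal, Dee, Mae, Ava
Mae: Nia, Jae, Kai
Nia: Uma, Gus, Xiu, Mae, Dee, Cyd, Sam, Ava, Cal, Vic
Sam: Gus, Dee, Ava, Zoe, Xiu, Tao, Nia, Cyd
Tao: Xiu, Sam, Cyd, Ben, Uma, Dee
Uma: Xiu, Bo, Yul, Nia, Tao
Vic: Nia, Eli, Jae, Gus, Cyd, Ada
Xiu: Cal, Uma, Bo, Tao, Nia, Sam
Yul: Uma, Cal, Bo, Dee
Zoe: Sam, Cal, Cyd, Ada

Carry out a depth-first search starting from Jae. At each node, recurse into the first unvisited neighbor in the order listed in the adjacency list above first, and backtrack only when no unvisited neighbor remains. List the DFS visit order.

Visit Jae
Jae → Vic
Vic → Nia
Nia → Uma
Uma → Xiu
Xiu → Cal
Cal → Kai
Kai → Eli
Kai → Dee
Dee → Sam
Sam → Gus
Gus → Ben
Ben → Tao
Tao → Cyd
Cyd → Zoe
Zoe → Ada
Ada → Ava
Ada → Bo
Bo → Yul
Kai → Mae

Jae → Vic → Nia → Uma → Xiu → Cal → Kai → Eli → Dee → Sam → Gus → Ben → Tao → Cyd → Zoe → Ada → Ava → Bo → Yul → Mae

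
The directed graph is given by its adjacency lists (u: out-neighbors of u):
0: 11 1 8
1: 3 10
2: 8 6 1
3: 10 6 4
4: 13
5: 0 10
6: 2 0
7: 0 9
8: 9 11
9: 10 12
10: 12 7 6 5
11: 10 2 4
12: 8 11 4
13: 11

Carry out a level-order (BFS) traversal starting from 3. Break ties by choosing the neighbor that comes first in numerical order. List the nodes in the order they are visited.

3, 4, 6, 10, 13, 0, 2, 5, 7, 12, 11, 1, 8, 9

Visit 3; enqueue 4, 6, 10 → queue [4, 6, 10]
Visit 4; enqueue 13 → queue [6, 10, 13]
Visit 6; enqueue 0, 2 → queue [10, 13, 0, 2]
Visit 10; enqueue 5, 7, 12 → queue [13, 0, 2, 5, 7, 12]
Visit 13; enqueue 11 → queue [0, 2, 5, 7, 12, 11]
Visit 0; enqueue 1, 8 → queue [2, 5, 7, 12, 11, 1, 8]
Visit 2 → queue [5, 7, 12, 11, 1, 8]
Visit 5 → queue [7, 12, 11, 1, 8]
Visit 7; enqueue 9 → queue [12, 11, 1, 8, 9]
Visit 12 → queue [11, 1, 8, 9]
Visit 11 → queue [1, 8, 9]
Visit 1 → queue [8, 9]
Visit 8 → queue [9]
Visit 9 → queue []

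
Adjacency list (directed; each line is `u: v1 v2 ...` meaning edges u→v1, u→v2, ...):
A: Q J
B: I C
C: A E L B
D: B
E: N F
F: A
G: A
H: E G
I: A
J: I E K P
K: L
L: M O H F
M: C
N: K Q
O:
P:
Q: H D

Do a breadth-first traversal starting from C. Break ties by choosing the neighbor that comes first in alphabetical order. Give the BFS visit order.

C -> A -> B -> E -> L -> J -> Q -> I -> F -> N -> H -> M -> O -> K -> P -> D -> G

Visit C; enqueue A, B, E, L → queue [A, B, E, L]
Visit A; enqueue J, Q → queue [B, E, L, J, Q]
Visit B; enqueue I → queue [E, L, J, Q, I]
Visit E; enqueue F, N → queue [L, J, Q, I, F, N]
Visit L; enqueue H, M, O → queue [J, Q, I, F, N, H, M, O]
Visit J; enqueue K, P → queue [Q, I, F, N, H, M, O, K, P]
Visit Q; enqueue D → queue [I, F, N, H, M, O, K, P, D]
Visit I → queue [F, N, H, M, O, K, P, D]
Visit F → queue [N, H, M, O, K, P, D]
Visit N → queue [H, M, O, K, P, D]
Visit H; enqueue G → queue [M, O, K, P, D, G]
Visit M → queue [O, K, P, D, G]
Visit O → queue [K, P, D, G]
Visit K → queue [P, D, G]
Visit P → queue [D, G]
Visit D → queue [G]
Visit G → queue []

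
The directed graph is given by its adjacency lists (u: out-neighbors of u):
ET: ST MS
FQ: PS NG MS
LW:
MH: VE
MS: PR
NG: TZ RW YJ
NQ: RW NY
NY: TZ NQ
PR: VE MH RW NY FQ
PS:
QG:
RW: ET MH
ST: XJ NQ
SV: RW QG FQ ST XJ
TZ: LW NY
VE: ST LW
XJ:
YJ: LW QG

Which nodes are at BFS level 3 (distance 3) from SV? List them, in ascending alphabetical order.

NY, PR, TZ, VE, YJ

Level 0: SV
Level 1: FQ, QG, RW, ST, XJ
Level 2: ET, MH, MS, NG, NQ, PS
Level 3: NY, PR, TZ, VE, YJ
Level 4: LW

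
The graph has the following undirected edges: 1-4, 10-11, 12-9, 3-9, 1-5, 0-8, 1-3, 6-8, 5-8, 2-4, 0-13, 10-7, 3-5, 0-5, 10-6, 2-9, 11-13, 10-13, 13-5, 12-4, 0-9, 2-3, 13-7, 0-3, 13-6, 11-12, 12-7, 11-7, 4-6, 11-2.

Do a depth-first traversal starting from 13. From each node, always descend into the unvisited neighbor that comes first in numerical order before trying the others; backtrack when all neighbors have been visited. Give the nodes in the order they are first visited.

13 -> 0 -> 3 -> 1 -> 4 -> 2 -> 9 -> 12 -> 7 -> 10 -> 6 -> 8 -> 5 -> 11

Visit 13
13 → 0
0 → 3
3 → 1
1 → 4
4 → 2
2 → 9
9 → 12
12 → 7
7 → 10
10 → 6
6 → 8
8 → 5
10 → 11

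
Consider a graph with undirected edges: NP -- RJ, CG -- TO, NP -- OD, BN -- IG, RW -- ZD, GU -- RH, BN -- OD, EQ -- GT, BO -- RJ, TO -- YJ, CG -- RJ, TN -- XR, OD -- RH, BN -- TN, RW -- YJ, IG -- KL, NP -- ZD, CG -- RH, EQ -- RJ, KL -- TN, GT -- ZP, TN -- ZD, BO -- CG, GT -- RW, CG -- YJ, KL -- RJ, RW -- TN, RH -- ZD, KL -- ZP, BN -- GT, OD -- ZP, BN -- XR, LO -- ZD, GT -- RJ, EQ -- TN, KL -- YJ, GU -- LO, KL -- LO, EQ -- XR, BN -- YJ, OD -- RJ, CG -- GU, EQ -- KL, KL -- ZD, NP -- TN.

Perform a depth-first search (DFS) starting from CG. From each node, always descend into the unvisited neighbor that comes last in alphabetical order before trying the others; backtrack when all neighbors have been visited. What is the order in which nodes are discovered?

CG → YJ → TO → RW → ZD → TN → XR → EQ → RJ → OD → ZP → KL → LO → GU → RH → IG → BN → GT → NP → BO

Visit CG
CG → YJ
YJ → TO
YJ → RW
RW → ZD
ZD → TN
TN → XR
XR → EQ
EQ → RJ
RJ → OD
OD → ZP
ZP → KL
KL → LO
LO → GU
GU → RH
KL → IG
IG → BN
BN → GT
OD → NP
RJ → BO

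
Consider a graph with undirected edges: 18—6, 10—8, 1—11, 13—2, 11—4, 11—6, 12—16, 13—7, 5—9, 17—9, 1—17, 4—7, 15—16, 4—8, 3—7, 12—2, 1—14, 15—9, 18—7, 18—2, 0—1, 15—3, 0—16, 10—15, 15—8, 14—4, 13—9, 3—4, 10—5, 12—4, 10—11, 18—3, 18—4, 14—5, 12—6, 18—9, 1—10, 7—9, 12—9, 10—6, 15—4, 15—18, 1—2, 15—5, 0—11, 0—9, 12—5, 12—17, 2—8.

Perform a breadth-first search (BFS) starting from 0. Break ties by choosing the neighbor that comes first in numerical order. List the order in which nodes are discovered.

0 -> 1 -> 9 -> 11 -> 16 -> 2 -> 10 -> 14 -> 17 -> 5 -> 7 -> 12 -> 13 -> 15 -> 18 -> 4 -> 6 -> 8 -> 3

Visit 0; enqueue 1, 9, 11, 16 → queue [1, 9, 11, 16]
Visit 1; enqueue 2, 10, 14, 17 → queue [9, 11, 16, 2, 10, 14, 17]
Visit 9; enqueue 5, 7, 12, 13, 15, 18 → queue [11, 16, 2, 10, 14, 17, 5, 7, 12, 13, 15, 18]
Visit 11; enqueue 4, 6 → queue [16, 2, 10, 14, 17, 5, 7, 12, 13, 15, 18, 4, 6]
Visit 16 → queue [2, 10, 14, 17, 5, 7, 12, 13, 15, 18, 4, 6]
Visit 2; enqueue 8 → queue [10, 14, 17, 5, 7, 12, 13, 15, 18, 4, 6, 8]
Visit 10 → queue [14, 17, 5, 7, 12, 13, 15, 18, 4, 6, 8]
Visit 14 → queue [17, 5, 7, 12, 13, 15, 18, 4, 6, 8]
Visit 17 → queue [5, 7, 12, 13, 15, 18, 4, 6, 8]
Visit 5 → queue [7, 12, 13, 15, 18, 4, 6, 8]
Visit 7; enqueue 3 → queue [12, 13, 15, 18, 4, 6, 8, 3]
Visit 12 → queue [13, 15, 18, 4, 6, 8, 3]
Visit 13 → queue [15, 18, 4, 6, 8, 3]
Visit 15 → queue [18, 4, 6, 8, 3]
Visit 18 → queue [4, 6, 8, 3]
Visit 4 → queue [6, 8, 3]
Visit 6 → queue [8, 3]
Visit 8 → queue [3]
Visit 3 → queue []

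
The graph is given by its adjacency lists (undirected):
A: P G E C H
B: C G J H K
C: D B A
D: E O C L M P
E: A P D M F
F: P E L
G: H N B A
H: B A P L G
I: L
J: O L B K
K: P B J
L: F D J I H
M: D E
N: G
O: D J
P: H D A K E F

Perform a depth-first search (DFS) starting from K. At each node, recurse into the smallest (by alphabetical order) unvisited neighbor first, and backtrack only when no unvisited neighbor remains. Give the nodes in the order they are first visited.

K B C A E D L F P H G N I J O M

Visit K
K → B
B → C
C → A
A → E
E → D
D → L
L → F
F → P
P → H
H → G
G → N
L → I
L → J
J → O
D → M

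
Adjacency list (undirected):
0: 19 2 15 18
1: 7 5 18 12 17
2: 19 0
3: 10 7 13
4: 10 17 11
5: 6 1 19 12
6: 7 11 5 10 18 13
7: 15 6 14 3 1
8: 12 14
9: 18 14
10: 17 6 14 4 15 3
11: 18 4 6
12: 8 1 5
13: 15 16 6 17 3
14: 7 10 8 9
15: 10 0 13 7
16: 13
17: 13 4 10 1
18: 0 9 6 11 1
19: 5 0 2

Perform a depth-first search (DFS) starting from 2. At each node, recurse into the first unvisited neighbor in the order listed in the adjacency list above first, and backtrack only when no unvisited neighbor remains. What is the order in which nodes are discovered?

2, 19, 5, 6, 7, 15, 10, 17, 13, 16, 3, 4, 11, 18, 0, 9, 14, 8, 12, 1

Visit 2
2 → 19
19 → 5
5 → 6
6 → 7
7 → 15
15 → 10
10 → 17
17 → 13
13 → 16
13 → 3
17 → 4
4 → 11
11 → 18
18 → 0
18 → 9
9 → 14
14 → 8
8 → 12
12 → 1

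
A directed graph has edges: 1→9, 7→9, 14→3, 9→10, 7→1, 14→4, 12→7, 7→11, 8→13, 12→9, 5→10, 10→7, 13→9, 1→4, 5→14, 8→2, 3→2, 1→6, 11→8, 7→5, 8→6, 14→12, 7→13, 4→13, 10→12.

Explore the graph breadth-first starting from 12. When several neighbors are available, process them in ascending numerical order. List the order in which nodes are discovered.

Visit 12; enqueue 7, 9 → queue [7, 9]
Visit 7; enqueue 1, 5, 11, 13 → queue [9, 1, 5, 11, 13]
Visit 9; enqueue 10 → queue [1, 5, 11, 13, 10]
Visit 1; enqueue 4, 6 → queue [5, 11, 13, 10, 4, 6]
Visit 5; enqueue 14 → queue [11, 13, 10, 4, 6, 14]
Visit 11; enqueue 8 → queue [13, 10, 4, 6, 14, 8]
Visit 13 → queue [10, 4, 6, 14, 8]
Visit 10 → queue [4, 6, 14, 8]
Visit 4 → queue [6, 14, 8]
Visit 6 → queue [14, 8]
Visit 14; enqueue 3 → queue [8, 3]
Visit 8; enqueue 2 → queue [3, 2]
Visit 3 → queue [2]
Visit 2 → queue []

12 → 7 → 9 → 1 → 5 → 11 → 13 → 10 → 4 → 6 → 14 → 8 → 3 → 2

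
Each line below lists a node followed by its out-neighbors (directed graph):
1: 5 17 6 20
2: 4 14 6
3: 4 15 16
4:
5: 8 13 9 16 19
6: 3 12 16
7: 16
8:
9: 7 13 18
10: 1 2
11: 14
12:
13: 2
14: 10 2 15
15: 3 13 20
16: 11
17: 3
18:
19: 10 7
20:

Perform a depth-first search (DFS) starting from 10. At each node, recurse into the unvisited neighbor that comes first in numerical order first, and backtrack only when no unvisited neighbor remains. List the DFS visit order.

10 → 1 → 5 → 8 → 9 → 7 → 16 → 11 → 14 → 2 → 4 → 6 → 3 → 15 → 13 → 20 → 12 → 18 → 19 → 17

Visit 10
10 → 1
1 → 5
5 → 8
5 → 9
9 → 7
7 → 16
16 → 11
11 → 14
14 → 2
2 → 4
2 → 6
6 → 3
3 → 15
15 → 13
15 → 20
6 → 12
9 → 18
5 → 19
1 → 17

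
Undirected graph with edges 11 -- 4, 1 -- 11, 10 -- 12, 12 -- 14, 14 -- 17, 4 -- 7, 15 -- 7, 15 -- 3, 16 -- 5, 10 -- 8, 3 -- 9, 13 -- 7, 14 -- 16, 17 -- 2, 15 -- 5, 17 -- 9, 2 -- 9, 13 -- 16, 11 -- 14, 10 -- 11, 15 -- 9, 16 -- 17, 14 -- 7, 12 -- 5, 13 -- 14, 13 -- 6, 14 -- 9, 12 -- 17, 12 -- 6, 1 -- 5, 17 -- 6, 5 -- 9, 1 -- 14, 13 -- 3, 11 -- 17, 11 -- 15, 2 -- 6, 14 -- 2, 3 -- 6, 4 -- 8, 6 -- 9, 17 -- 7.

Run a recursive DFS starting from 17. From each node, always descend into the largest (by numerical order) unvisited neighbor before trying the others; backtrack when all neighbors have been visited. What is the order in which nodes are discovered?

Visit 17
17 → 16
16 → 14
14 → 13
13 → 7
7 → 15
15 → 11
11 → 10
10 → 12
12 → 6
6 → 9
9 → 5
5 → 1
9 → 3
9 → 2
10 → 8
8 → 4

17 16 14 13 7 15 11 10 12 6 9 5 1 3 2 8 4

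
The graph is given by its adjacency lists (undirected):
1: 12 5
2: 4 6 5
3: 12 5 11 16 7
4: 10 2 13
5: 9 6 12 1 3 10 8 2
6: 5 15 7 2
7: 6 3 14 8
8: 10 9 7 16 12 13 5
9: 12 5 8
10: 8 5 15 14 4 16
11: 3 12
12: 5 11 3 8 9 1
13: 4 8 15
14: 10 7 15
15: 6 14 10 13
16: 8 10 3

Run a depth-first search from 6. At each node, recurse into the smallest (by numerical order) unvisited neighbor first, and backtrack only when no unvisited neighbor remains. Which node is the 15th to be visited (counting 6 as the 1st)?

16

Visit 6
6 → 2
2 → 4
4 → 10
10 → 5
5 → 1
1 → 12
12 → 3
3 → 7
7 → 8
8 → 9
8 → 13
13 → 15
15 → 14
8 → 16
3 → 11

Visit order: 6, 2, 4, 10, 5, 1, 12, 3, 7, 8, 9, 13, 15, 14, 16, 11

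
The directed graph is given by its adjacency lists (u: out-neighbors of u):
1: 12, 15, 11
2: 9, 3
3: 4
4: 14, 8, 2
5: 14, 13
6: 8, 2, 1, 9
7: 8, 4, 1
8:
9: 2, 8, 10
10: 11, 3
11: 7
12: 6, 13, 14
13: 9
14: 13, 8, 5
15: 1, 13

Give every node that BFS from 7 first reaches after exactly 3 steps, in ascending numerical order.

Level 0: 7
Level 1: 1, 4, 8
Level 2: 2, 11, 12, 14, 15
Level 3: 3, 5, 6, 9, 13
Level 4: 10

3, 5, 6, 9, 13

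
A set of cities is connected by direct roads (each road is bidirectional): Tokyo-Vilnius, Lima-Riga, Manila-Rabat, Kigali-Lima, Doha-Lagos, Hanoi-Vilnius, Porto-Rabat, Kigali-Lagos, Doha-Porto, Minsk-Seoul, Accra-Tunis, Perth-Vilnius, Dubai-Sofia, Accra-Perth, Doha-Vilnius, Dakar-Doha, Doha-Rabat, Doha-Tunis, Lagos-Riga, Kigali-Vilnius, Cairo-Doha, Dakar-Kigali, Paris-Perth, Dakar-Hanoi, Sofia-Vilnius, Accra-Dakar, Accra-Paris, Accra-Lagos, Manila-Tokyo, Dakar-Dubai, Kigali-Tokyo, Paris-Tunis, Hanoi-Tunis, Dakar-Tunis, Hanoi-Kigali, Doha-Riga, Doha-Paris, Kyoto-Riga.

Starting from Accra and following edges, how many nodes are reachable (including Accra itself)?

BFS from Accra visits: Accra, Dakar, Lagos, Paris, Perth, Tunis, Doha, Dubai, Hanoi, Kigali, Riga, Vilnius, Cairo, Porto, Rabat, Sofia, Lima, Tokyo, Kyoto, Manila
Reachable nodes: 20 of 22 total.

20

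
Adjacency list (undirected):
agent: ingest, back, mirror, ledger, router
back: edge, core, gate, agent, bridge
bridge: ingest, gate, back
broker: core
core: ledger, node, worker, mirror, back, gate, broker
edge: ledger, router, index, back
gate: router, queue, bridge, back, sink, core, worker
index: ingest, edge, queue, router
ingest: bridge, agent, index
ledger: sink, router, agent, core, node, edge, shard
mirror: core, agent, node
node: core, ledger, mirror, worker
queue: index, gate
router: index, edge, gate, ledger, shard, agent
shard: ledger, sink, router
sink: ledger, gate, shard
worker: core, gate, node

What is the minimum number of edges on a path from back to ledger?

Level 0: back
Level 1: agent, bridge, core, edge, gate
Level 2: broker, index, ingest, ledger, mirror, node, queue, router, sink, worker
Level 3: shard
ledger first appears at level 2.

2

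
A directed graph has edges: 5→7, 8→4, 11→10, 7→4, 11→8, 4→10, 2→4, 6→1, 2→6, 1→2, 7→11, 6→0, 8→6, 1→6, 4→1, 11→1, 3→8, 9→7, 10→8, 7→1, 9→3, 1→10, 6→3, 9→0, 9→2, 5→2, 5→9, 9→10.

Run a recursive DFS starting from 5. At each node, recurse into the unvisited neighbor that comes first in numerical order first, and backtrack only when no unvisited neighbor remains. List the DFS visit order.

Visit 5
5 → 2
2 → 4
4 → 1
1 → 6
6 → 0
6 → 3
3 → 8
1 → 10
5 → 7
7 → 11
5 → 9

5, 2, 4, 1, 6, 0, 3, 8, 10, 7, 11, 9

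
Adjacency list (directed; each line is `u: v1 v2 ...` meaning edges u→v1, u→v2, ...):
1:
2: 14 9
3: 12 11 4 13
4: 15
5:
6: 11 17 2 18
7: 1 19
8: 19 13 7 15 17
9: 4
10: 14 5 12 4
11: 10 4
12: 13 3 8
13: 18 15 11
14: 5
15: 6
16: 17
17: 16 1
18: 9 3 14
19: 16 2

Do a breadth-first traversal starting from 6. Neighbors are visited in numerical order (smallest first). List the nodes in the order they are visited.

6 -> 2 -> 11 -> 17 -> 18 -> 9 -> 14 -> 4 -> 10 -> 1 -> 16 -> 3 -> 5 -> 15 -> 12 -> 13 -> 8 -> 7 -> 19

Visit 6; enqueue 2, 11, 17, 18 → queue [2, 11, 17, 18]
Visit 2; enqueue 9, 14 → queue [11, 17, 18, 9, 14]
Visit 11; enqueue 4, 10 → queue [17, 18, 9, 14, 4, 10]
Visit 17; enqueue 1, 16 → queue [18, 9, 14, 4, 10, 1, 16]
Visit 18; enqueue 3 → queue [9, 14, 4, 10, 1, 16, 3]
Visit 9 → queue [14, 4, 10, 1, 16, 3]
Visit 14; enqueue 5 → queue [4, 10, 1, 16, 3, 5]
Visit 4; enqueue 15 → queue [10, 1, 16, 3, 5, 15]
Visit 10; enqueue 12 → queue [1, 16, 3, 5, 15, 12]
Visit 1 → queue [16, 3, 5, 15, 12]
Visit 16 → queue [3, 5, 15, 12]
Visit 3; enqueue 13 → queue [5, 15, 12, 13]
Visit 5 → queue [15, 12, 13]
Visit 15 → queue [12, 13]
Visit 12; enqueue 8 → queue [13, 8]
Visit 13 → queue [8]
Visit 8; enqueue 7, 19 → queue [7, 19]
Visit 7 → queue [19]
Visit 19 → queue []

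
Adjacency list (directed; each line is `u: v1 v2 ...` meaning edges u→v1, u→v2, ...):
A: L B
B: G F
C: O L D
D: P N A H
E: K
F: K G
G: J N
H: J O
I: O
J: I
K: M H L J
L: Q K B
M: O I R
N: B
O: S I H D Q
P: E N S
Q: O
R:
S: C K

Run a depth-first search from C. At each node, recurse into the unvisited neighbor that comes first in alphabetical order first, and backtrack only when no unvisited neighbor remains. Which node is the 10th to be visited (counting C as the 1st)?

Visit C
C → D
D → A
A → B
B → F
F → G
G → J
J → I
I → O
O → H
O → Q
O → S
S → K
K → L
K → M
M → R
G → N
D → P
P → E

Visit order: C, D, A, B, F, G, J, I, O, H, Q, S, K, L, M, R, N, P, E

H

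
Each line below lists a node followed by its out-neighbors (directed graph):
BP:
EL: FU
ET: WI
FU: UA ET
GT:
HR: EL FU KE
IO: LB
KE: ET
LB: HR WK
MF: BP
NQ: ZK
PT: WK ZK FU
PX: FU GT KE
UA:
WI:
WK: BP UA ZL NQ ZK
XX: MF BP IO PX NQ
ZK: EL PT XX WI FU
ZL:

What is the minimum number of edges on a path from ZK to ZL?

Level 0: ZK
Level 1: EL, FU, PT, WI, XX
Level 2: BP, ET, IO, MF, NQ, PX, UA, WK
Level 3: GT, KE, LB, ZL
Level 4: HR
ZL first appears at level 3.

3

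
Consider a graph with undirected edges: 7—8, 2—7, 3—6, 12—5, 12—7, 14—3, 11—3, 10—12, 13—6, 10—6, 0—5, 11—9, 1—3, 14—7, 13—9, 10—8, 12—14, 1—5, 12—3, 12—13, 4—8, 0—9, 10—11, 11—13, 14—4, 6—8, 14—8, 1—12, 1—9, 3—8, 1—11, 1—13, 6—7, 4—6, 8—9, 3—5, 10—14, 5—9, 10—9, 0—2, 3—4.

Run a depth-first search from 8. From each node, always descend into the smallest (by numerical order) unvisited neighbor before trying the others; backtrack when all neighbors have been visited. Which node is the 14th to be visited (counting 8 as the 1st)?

Visit 8
8 → 3
3 → 1
1 → 5
5 → 0
0 → 2
2 → 7
7 → 6
6 → 4
4 → 14
14 → 10
10 → 9
9 → 11
11 → 13
13 → 12

Visit order: 8, 3, 1, 5, 0, 2, 7, 6, 4, 14, 10, 9, 11, 13, 12

13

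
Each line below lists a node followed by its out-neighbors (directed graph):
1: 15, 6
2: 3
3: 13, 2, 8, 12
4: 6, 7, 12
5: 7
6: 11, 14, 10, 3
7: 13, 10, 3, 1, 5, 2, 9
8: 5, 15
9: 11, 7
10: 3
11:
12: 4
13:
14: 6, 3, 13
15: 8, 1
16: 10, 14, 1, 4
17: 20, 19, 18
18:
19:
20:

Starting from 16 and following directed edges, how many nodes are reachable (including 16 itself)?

16

BFS from 16 visits: 16, 10, 14, 1, 4, 3, 6, 13, 15, 7, 12, 2, 8, 11, 5, 9
Reachable nodes: 16 of 20 total.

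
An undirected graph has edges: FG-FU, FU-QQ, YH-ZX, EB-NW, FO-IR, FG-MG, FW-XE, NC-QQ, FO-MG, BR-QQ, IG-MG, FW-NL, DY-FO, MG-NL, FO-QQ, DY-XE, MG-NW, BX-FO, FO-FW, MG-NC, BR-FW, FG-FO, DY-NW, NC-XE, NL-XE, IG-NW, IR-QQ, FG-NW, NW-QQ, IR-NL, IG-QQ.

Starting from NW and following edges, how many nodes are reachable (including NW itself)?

BFS from NW visits: NW, QQ, MG, IG, FG, EB, DY, NC, IR, FU, FO, BR, NL, XE, FW, BX
Reachable nodes: 16 of 18 total.

16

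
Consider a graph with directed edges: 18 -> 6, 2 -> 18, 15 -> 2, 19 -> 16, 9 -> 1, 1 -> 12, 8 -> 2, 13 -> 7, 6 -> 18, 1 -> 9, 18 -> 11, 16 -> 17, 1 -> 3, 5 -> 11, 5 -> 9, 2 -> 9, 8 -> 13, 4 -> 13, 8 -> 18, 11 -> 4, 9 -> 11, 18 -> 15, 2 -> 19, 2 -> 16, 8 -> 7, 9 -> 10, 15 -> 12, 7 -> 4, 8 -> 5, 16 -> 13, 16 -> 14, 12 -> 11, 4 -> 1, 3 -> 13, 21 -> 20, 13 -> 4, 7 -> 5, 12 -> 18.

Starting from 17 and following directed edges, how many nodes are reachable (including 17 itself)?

1

BFS from 17 visits: 17
Reachable nodes: 1 of 21 total.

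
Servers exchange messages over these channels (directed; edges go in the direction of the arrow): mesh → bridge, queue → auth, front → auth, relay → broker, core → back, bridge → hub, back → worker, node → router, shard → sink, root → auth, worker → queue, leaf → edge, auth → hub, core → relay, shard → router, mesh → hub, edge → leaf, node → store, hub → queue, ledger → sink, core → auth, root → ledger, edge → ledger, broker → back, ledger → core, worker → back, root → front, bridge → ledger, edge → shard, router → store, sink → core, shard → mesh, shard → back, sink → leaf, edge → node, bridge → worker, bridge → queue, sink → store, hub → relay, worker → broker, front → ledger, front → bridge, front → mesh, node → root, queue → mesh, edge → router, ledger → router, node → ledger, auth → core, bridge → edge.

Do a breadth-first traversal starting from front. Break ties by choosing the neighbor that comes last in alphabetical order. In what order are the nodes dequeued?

Visit front; enqueue mesh, ledger, bridge, auth → queue [mesh, ledger, bridge, auth]
Visit mesh; enqueue hub → queue [ledger, bridge, auth, hub]
Visit ledger; enqueue sink, router, core → queue [bridge, auth, hub, sink, router, core]
Visit bridge; enqueue worker, queue, edge → queue [auth, hub, sink, router, core, worker, queue, edge]
Visit auth → queue [hub, sink, router, core, worker, queue, edge]
Visit hub; enqueue relay → queue [sink, router, core, worker, queue, edge, relay]
Visit sink; enqueue store, leaf → queue [router, core, worker, queue, edge, relay, store, leaf]
Visit router → queue [core, worker, queue, edge, relay, store, leaf]
Visit core; enqueue back → queue [worker, queue, edge, relay, store, leaf, back]
Visit worker; enqueue broker → queue [queue, edge, relay, store, leaf, back, broker]
Visit queue → queue [edge, relay, store, leaf, back, broker]
Visit edge; enqueue shard, node → queue [relay, store, leaf, back, broker, shard, node]
Visit relay → queue [store, leaf, back, broker, shard, node]
Visit store → queue [leaf, back, broker, shard, node]
Visit leaf → queue [back, broker, shard, node]
Visit back → queue [broker, shard, node]
Visit broker → queue [shard, node]
Visit shard → queue [node]
Visit node; enqueue root → queue [root]
Visit root → queue []

front mesh ledger bridge auth hub sink router core worker queue edge relay store leaf back broker shard node root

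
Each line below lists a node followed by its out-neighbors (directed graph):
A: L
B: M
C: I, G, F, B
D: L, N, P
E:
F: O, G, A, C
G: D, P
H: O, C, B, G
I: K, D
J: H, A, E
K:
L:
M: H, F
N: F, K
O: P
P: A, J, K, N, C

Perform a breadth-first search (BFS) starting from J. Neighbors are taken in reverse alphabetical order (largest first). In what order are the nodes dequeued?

J, H, E, A, O, G, C, B, L, P, D, I, F, M, N, K

Visit J; enqueue H, E, A → queue [H, E, A]
Visit H; enqueue O, G, C, B → queue [E, A, O, G, C, B]
Visit E → queue [A, O, G, C, B]
Visit A; enqueue L → queue [O, G, C, B, L]
Visit O; enqueue P → queue [G, C, B, L, P]
Visit G; enqueue D → queue [C, B, L, P, D]
Visit C; enqueue I, F → queue [B, L, P, D, I, F]
Visit B; enqueue M → queue [L, P, D, I, F, M]
Visit L → queue [P, D, I, F, M]
Visit P; enqueue N, K → queue [D, I, F, M, N, K]
Visit D → queue [I, F, M, N, K]
Visit I → queue [F, M, N, K]
Visit F → queue [M, N, K]
Visit M → queue [N, K]
Visit N → queue [K]
Visit K → queue []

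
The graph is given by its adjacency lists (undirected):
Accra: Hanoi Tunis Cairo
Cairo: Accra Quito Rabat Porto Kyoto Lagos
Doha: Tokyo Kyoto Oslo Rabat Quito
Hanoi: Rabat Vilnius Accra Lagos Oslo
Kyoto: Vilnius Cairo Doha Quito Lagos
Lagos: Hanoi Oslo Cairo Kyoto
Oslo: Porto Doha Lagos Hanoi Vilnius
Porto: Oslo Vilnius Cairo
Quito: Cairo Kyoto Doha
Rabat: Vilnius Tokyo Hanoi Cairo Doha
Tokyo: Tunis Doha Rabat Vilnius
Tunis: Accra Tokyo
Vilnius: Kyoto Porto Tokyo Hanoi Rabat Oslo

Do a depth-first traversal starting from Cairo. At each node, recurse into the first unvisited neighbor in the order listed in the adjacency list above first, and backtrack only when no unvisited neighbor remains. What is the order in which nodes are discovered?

Cairo Accra Hanoi Rabat Vilnius Kyoto Doha Tokyo Tunis Oslo Porto Lagos Quito

Visit Cairo
Cairo → Accra
Accra → Hanoi
Hanoi → Rabat
Rabat → Vilnius
Vilnius → Kyoto
Kyoto → Doha
Doha → Tokyo
Tokyo → Tunis
Doha → Oslo
Oslo → Porto
Oslo → Lagos
Doha → Quito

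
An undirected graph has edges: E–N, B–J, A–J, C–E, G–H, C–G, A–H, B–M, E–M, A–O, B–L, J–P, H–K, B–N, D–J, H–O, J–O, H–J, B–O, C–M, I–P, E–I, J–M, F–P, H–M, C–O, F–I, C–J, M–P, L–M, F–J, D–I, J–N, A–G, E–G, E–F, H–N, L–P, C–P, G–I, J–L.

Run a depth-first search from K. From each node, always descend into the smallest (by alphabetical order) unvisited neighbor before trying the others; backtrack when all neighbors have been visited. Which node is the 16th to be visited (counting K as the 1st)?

O

Visit K
K → H
H → A
A → G
G → C
C → E
E → F
F → I
I → D
D → J
J → B
B → L
L → M
M → P
B → N
B → O

Visit order: K, H, A, G, C, E, F, I, D, J, B, L, M, P, N, O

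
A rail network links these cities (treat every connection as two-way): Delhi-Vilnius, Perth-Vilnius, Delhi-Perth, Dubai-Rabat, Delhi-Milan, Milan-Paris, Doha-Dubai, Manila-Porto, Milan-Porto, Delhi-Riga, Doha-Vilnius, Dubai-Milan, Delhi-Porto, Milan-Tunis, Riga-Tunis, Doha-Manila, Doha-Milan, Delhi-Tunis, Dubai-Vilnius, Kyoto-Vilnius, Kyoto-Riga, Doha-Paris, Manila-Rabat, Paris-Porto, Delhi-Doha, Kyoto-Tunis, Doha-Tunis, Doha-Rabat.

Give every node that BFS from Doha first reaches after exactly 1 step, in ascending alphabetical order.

Level 0: Doha
Level 1: Delhi, Dubai, Manila, Milan, Paris, Rabat, Tunis, Vilnius
Level 2: Kyoto, Perth, Porto, Riga

Delhi, Dubai, Manila, Milan, Paris, Rabat, Tunis, Vilnius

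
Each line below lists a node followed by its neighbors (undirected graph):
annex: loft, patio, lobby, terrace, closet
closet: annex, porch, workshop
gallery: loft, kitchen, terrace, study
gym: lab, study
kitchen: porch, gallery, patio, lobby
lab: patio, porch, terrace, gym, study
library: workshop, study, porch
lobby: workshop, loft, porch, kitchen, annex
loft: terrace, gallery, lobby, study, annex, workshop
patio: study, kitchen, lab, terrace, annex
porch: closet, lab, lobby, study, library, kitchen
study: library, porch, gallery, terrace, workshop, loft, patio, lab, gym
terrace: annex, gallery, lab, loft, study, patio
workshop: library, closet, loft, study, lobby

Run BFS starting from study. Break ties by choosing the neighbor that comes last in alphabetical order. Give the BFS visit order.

study, workshop, terrace, porch, patio, loft, library, lab, gym, gallery, lobby, closet, annex, kitchen

Visit study; enqueue workshop, terrace, porch, patio, loft, library, lab, gym, gallery → queue [workshop, terrace, porch, patio, loft, library, lab, gym, gallery]
Visit workshop; enqueue lobby, closet → queue [terrace, porch, patio, loft, library, lab, gym, gallery, lobby, closet]
Visit terrace; enqueue annex → queue [porch, patio, loft, library, lab, gym, gallery, lobby, closet, annex]
Visit porch; enqueue kitchen → queue [patio, loft, library, lab, gym, gallery, lobby, closet, annex, kitchen]
Visit patio → queue [loft, library, lab, gym, gallery, lobby, closet, annex, kitchen]
Visit loft → queue [library, lab, gym, gallery, lobby, closet, annex, kitchen]
Visit library → queue [lab, gym, gallery, lobby, closet, annex, kitchen]
Visit lab → queue [gym, gallery, lobby, closet, annex, kitchen]
Visit gym → queue [gallery, lobby, closet, annex, kitchen]
Visit gallery → queue [lobby, closet, annex, kitchen]
Visit lobby → queue [closet, annex, kitchen]
Visit closet → queue [annex, kitchen]
Visit annex → queue [kitchen]
Visit kitchen → queue []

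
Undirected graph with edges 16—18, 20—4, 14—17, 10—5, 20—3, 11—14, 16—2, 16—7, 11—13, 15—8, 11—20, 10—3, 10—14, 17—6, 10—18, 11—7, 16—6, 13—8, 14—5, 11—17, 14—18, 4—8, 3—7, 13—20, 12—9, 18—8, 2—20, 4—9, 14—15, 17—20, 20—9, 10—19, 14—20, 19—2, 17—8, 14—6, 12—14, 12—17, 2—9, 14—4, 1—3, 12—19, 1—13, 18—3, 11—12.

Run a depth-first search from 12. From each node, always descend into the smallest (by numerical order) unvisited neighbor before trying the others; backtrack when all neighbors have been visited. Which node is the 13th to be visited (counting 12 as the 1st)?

11

Visit 12
12 → 9
9 → 2
2 → 16
16 → 6
6 → 14
14 → 4
4 → 8
8 → 13
13 → 1
1 → 3
3 → 7
7 → 11
11 → 17
17 → 20
3 → 10
10 → 5
10 → 18
10 → 19
8 → 15

Visit order: 12, 9, 2, 16, 6, 14, 4, 8, 13, 1, 3, 7, 11, 17, 20, 10, 5, 18, 19, 15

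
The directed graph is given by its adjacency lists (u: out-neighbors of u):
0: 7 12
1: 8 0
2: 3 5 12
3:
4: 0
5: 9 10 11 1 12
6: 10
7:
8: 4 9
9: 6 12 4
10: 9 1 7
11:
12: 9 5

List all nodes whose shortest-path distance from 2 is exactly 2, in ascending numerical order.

Level 0: 2
Level 1: 3, 5, 12
Level 2: 1, 9, 10, 11
Level 3: 0, 4, 6, 7, 8

1, 9, 10, 11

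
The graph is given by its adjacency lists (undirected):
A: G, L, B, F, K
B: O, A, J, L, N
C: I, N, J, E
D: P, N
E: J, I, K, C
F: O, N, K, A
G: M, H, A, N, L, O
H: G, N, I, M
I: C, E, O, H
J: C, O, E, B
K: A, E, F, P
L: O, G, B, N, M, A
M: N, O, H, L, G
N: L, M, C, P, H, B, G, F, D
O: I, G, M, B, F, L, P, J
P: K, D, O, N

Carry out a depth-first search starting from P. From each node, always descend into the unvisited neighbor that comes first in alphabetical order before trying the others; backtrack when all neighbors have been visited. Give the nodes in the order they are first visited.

Visit P
P → D
D → N
N → B
B → A
A → F
F → K
K → E
E → C
C → I
I → H
H → G
G → L
L → M
M → O
O → J

P D N B A F K E C I H G L M O J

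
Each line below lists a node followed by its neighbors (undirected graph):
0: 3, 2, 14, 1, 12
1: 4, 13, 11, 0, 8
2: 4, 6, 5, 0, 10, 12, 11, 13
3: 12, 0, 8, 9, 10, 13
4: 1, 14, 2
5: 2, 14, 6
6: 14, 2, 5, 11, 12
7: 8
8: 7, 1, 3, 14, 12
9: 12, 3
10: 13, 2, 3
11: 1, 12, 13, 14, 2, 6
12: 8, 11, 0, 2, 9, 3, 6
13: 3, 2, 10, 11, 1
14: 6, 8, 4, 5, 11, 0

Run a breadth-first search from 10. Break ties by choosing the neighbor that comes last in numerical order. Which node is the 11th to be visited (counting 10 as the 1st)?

Visit 10; enqueue 13, 3, 2 → queue [13, 3, 2]
Visit 13; enqueue 11, 1 → queue [3, 2, 11, 1]
Visit 3; enqueue 12, 9, 8, 0 → queue [2, 11, 1, 12, 9, 8, 0]
Visit 2; enqueue 6, 5, 4 → queue [11, 1, 12, 9, 8, 0, 6, 5, 4]
Visit 11; enqueue 14 → queue [1, 12, 9, 8, 0, 6, 5, 4, 14]
Visit 1 → queue [12, 9, 8, 0, 6, 5, 4, 14]
Visit 12 → queue [9, 8, 0, 6, 5, 4, 14]
Visit 9 → queue [8, 0, 6, 5, 4, 14]
Visit 8; enqueue 7 → queue [0, 6, 5, 4, 14, 7]
Visit 0 → queue [6, 5, 4, 14, 7]
Visit 6 → queue [5, 4, 14, 7]
Visit 5 → queue [4, 14, 7]
Visit 4 → queue [14, 7]
Visit 14 → queue [7]
Visit 7 → queue []

Visit order: 10, 13, 3, 2, 11, 1, 12, 9, 8, 0, 6, 5, 4, 14, 7

6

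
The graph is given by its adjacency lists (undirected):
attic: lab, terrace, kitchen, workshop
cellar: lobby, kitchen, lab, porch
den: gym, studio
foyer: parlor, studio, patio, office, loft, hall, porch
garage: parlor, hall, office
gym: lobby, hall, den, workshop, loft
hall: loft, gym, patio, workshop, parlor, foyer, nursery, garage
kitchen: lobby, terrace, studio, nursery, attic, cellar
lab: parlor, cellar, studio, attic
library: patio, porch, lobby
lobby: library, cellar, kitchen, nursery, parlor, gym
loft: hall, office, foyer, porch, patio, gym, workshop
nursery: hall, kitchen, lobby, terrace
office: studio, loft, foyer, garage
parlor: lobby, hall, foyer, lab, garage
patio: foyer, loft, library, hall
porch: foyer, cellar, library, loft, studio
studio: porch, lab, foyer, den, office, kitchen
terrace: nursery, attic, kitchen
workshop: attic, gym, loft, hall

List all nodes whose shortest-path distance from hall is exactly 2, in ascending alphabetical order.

attic, den, kitchen, lab, library, lobby, office, porch, studio, terrace

Level 0: hall
Level 1: foyer, garage, gym, loft, nursery, parlor, patio, workshop
Level 2: attic, den, kitchen, lab, library, lobby, office, porch, studio, terrace
Level 3: cellar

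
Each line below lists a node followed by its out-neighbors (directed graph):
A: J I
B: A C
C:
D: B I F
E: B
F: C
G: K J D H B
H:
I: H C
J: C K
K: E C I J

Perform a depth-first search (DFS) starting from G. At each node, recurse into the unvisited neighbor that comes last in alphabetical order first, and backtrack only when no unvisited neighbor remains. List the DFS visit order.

Visit G
G → K
K → J
J → C
K → I
I → H
K → E
E → B
B → A
G → D
D → F

G, K, J, C, I, H, E, B, A, D, F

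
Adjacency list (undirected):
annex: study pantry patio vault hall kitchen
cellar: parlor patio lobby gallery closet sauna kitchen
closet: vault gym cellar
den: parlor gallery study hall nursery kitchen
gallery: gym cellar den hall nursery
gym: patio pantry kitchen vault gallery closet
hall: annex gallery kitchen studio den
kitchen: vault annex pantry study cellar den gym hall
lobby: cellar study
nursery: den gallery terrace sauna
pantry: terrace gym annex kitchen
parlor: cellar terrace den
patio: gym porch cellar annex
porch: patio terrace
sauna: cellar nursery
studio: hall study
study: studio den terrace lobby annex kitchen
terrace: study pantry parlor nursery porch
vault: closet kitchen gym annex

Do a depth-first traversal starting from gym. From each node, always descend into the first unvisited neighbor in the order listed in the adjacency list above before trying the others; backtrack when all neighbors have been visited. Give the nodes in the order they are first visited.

gym → patio → porch → terrace → study → studio → hall → annex → pantry → kitchen → vault → closet → cellar → parlor → den → gallery → nursery → sauna → lobby

Visit gym
gym → patio
patio → porch
porch → terrace
terrace → study
study → studio
studio → hall
hall → annex
annex → pantry
pantry → kitchen
kitchen → vault
vault → closet
closet → cellar
cellar → parlor
parlor → den
den → gallery
gallery → nursery
nursery → sauna
cellar → lobby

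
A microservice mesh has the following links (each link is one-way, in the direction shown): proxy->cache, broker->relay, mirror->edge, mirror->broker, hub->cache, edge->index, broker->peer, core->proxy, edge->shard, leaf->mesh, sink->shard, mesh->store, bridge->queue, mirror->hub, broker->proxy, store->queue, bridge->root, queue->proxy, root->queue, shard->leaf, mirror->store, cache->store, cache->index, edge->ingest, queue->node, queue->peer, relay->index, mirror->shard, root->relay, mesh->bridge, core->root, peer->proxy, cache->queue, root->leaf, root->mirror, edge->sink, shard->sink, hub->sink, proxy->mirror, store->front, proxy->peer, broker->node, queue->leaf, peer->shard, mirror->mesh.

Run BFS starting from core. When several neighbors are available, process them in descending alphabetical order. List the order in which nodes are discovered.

Visit core; enqueue root, proxy → queue [root, proxy]
Visit root; enqueue relay, queue, mirror, leaf → queue [proxy, relay, queue, mirror, leaf]
Visit proxy; enqueue peer, cache → queue [relay, queue, mirror, leaf, peer, cache]
Visit relay; enqueue index → queue [queue, mirror, leaf, peer, cache, index]
Visit queue; enqueue node → queue [mirror, leaf, peer, cache, index, node]
Visit mirror; enqueue store, shard, mesh, hub, edge, broker → queue [leaf, peer, cache, index, node, store, shard, mesh, hub, edge, broker]
Visit leaf → queue [peer, cache, index, node, store, shard, mesh, hub, edge, broker]
Visit peer → queue [cache, index, node, store, shard, mesh, hub, edge, broker]
Visit cache → queue [index, node, store, shard, mesh, hub, edge, broker]
Visit index → queue [node, store, shard, mesh, hub, edge, broker]
Visit node → queue [store, shard, mesh, hub, edge, broker]
Visit store; enqueue front → queue [shard, mesh, hub, edge, broker, front]
Visit shard; enqueue sink → queue [mesh, hub, edge, broker, front, sink]
Visit mesh; enqueue bridge → queue [hub, edge, broker, front, sink, bridge]
Visit hub → queue [edge, broker, front, sink, bridge]
Visit edge; enqueue ingest → queue [broker, front, sink, bridge, ingest]
Visit broker → queue [front, sink, bridge, ingest]
Visit front → queue [sink, bridge, ingest]
Visit sink → queue [bridge, ingest]
Visit bridge → queue [ingest]
Visit ingest → queue []

core root proxy relay queue mirror leaf peer cache index node store shard mesh hub edge broker front sink bridge ingest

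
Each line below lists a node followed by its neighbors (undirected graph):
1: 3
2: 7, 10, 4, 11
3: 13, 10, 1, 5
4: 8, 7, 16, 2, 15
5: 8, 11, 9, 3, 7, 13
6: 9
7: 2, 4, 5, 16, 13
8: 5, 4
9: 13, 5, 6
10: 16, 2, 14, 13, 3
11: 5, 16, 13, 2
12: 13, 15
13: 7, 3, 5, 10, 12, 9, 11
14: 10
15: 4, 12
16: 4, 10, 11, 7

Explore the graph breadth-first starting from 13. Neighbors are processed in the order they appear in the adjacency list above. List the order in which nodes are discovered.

13, 7, 3, 5, 10, 12, 9, 11, 2, 4, 16, 1, 8, 14, 15, 6

Visit 13; enqueue 7, 3, 5, 10, 12, 9, 11 → queue [7, 3, 5, 10, 12, 9, 11]
Visit 7; enqueue 2, 4, 16 → queue [3, 5, 10, 12, 9, 11, 2, 4, 16]
Visit 3; enqueue 1 → queue [5, 10, 12, 9, 11, 2, 4, 16, 1]
Visit 5; enqueue 8 → queue [10, 12, 9, 11, 2, 4, 16, 1, 8]
Visit 10; enqueue 14 → queue [12, 9, 11, 2, 4, 16, 1, 8, 14]
Visit 12; enqueue 15 → queue [9, 11, 2, 4, 16, 1, 8, 14, 15]
Visit 9; enqueue 6 → queue [11, 2, 4, 16, 1, 8, 14, 15, 6]
Visit 11 → queue [2, 4, 16, 1, 8, 14, 15, 6]
Visit 2 → queue [4, 16, 1, 8, 14, 15, 6]
Visit 4 → queue [16, 1, 8, 14, 15, 6]
Visit 16 → queue [1, 8, 14, 15, 6]
Visit 1 → queue [8, 14, 15, 6]
Visit 8 → queue [14, 15, 6]
Visit 14 → queue [15, 6]
Visit 15 → queue [6]
Visit 6 → queue []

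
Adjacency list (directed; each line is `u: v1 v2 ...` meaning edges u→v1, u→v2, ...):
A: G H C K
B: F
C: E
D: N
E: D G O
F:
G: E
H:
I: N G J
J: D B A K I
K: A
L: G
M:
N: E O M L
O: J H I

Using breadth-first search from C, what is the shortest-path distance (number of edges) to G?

Level 0: C
Level 1: E
Level 2: D, G, O
Level 3: H, I, J, N
Level 4: A, B, K, L, M
Level 5: F
G first appears at level 2.

2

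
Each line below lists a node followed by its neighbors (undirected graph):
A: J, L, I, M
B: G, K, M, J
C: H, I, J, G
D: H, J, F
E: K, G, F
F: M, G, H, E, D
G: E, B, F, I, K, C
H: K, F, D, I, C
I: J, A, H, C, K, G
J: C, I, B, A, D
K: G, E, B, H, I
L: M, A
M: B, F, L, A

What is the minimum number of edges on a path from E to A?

Level 0: E
Level 1: F, G, K
Level 2: B, C, D, H, I, M
Level 3: A, J, L
A first appears at level 3.

3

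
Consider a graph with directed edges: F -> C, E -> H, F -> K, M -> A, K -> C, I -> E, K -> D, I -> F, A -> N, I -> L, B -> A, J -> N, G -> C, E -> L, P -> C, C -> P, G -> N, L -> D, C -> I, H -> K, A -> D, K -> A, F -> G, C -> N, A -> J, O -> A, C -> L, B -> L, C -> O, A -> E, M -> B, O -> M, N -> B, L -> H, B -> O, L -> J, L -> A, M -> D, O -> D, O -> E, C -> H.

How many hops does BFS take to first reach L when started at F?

2

Level 0: F
Level 1: C, G, K
Level 2: A, D, H, I, L, N, O, P
Level 3: B, E, J, M
L first appears at level 2.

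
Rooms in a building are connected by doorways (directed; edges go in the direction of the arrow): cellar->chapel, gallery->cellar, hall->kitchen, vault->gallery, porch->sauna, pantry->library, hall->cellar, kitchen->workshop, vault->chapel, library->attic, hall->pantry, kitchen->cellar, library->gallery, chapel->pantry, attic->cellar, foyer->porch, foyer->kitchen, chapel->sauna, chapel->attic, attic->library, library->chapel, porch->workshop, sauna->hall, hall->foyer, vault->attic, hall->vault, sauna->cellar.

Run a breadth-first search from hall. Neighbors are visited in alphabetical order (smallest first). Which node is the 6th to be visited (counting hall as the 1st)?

vault

Visit hall; enqueue cellar, foyer, kitchen, pantry, vault → queue [cellar, foyer, kitchen, pantry, vault]
Visit cellar; enqueue chapel → queue [foyer, kitchen, pantry, vault, chapel]
Visit foyer; enqueue porch → queue [kitchen, pantry, vault, chapel, porch]
Visit kitchen; enqueue workshop → queue [pantry, vault, chapel, porch, workshop]
Visit pantry; enqueue library → queue [vault, chapel, porch, workshop, library]
Visit vault; enqueue attic, gallery → queue [chapel, porch, workshop, library, attic, gallery]
Visit chapel; enqueue sauna → queue [porch, workshop, library, attic, gallery, sauna]
Visit porch → queue [workshop, library, attic, gallery, sauna]
Visit workshop → queue [library, attic, gallery, sauna]
Visit library → queue [attic, gallery, sauna]
Visit attic → queue [gallery, sauna]
Visit gallery → queue [sauna]
Visit sauna → queue []

Visit order: hall, cellar, foyer, kitchen, pantry, vault, chapel, porch, workshop, library, attic, gallery, sauna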